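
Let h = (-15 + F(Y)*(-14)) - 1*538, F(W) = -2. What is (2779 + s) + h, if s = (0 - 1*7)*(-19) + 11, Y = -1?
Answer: 2398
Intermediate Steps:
h = -525 (h = (-15 - 2*(-14)) - 1*538 = (-15 + 28) - 538 = 13 - 538 = -525)
s = 144 (s = (0 - 7)*(-19) + 11 = -7*(-19) + 11 = 133 + 11 = 144)
(2779 + s) + h = (2779 + 144) - 525 = 2923 - 525 = 2398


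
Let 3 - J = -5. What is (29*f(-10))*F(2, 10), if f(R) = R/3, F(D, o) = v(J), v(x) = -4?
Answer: 1160/3 ≈ 386.67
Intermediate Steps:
J = 8 (J = 3 - 1*(-5) = 3 + 5 = 8)
F(D, o) = -4
f(R) = R/3 (f(R) = R*(⅓) = R/3)
(29*f(-10))*F(2, 10) = (29*((⅓)*(-10)))*(-4) = (29*(-10/3))*(-4) = -290/3*(-4) = 1160/3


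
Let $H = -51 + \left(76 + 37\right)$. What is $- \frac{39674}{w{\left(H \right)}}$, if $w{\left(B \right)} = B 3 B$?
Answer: $- \frac{19837}{5766} \approx -3.4403$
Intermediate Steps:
$H = 62$ ($H = -51 + 113 = 62$)
$w{\left(B \right)} = 3 B^{2}$ ($w{\left(B \right)} = 3 B B = 3 B^{2}$)
$- \frac{39674}{w{\left(H \right)}} = - \frac{39674}{3 \cdot 62^{2}} = - \frac{39674}{3 \cdot 3844} = - \frac{39674}{11532} = \left(-39674\right) \frac{1}{11532} = - \frac{19837}{5766}$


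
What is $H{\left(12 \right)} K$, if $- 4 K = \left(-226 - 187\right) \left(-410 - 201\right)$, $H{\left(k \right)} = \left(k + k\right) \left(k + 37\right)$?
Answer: $-74188842$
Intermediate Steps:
$H{\left(k \right)} = 2 k \left(37 + k\right)$
$K = - \frac{252343}{4}$ ($K = - \frac{\left(-226 - 187\right) \left(-410 - 201\right)}{4} = - \frac{\left(-413\right) \left(-611\right)}{4} = \left(- \frac{1}{4}\right) 252343 = - \frac{252343}{4} \approx -63086.0$)
$H{\left(12 \right)} K = 2 \cdot 12 \left(37 + 12\right) \left(- \frac{252343}{4}\right) = 2 \cdot 12 \cdot 49 \left(- \frac{252343}{4}\right) = 1176 \left(- \frac{252343}{4}\right) = -74188842$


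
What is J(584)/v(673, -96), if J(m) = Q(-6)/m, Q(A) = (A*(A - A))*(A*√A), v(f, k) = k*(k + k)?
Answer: 0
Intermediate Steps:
v(f, k) = 2*k² (v(f, k) = k*(2*k) = 2*k²)
Q(A) = 0 (Q(A) = (A*0)*A^(3/2) = 0*A^(3/2) = 0)
J(m) = 0 (J(m) = 0/m = 0)
J(584)/v(673, -96) = 0/((2*(-96)²)) = 0/((2*9216)) = 0/18432 = 0*(1/18432) = 0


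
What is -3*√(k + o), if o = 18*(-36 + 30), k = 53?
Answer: -3*I*√55 ≈ -22.249*I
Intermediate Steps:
o = -108 (o = 18*(-6) = -108)
-3*√(k + o) = -3*√(53 - 108) = -3*I*√55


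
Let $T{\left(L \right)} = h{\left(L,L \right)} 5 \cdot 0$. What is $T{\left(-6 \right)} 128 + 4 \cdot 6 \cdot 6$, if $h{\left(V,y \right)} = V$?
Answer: $144$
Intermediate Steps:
$T{\left(L \right)} = 0$ ($T{\left(L \right)} = L 5 \cdot 0 = 5 L 0 = 0$)
$T{\left(-6 \right)} 128 + 4 \cdot 6 \cdot 6 = 0 \cdot 128 + 4 \cdot 6 \cdot 6 = 0 + 24 \cdot 6 = 0 + 144 = 144$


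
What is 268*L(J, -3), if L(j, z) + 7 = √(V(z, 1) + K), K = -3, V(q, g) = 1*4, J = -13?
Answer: -1608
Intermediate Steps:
V(q, g) = 4
L(j, z) = -6 (L(j, z) = -7 + √(4 - 3) = -7 + √1 = -7 + 1 = -6)
268*L(J, -3) = 268*(-6) = -1608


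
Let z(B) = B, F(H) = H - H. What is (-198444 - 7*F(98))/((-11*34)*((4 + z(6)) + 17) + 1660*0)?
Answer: 33074/1683 ≈ 19.652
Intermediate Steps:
F(H) = 0
(-198444 - 7*F(98))/((-11*34)*((4 + z(6)) + 17) + 1660*0) = (-198444 - 7*0)/((-11*34)*((4 + 6) + 17) + 1660*0) = (-198444 + 0)/(-374*(10 + 17) + 0) = -198444/(-374*27 + 0) = -198444/(-10098 + 0) = -198444/(-10098) = -198444*(-1/10098) = 33074/1683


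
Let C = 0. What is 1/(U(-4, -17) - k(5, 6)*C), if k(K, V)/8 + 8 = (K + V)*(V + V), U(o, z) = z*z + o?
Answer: 1/285 ≈ 0.0035088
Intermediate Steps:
U(o, z) = o + z² (U(o, z) = z² + o = o + z²)
k(K, V) = -64 + 16*V*(K + V) (k(K, V) = -64 + 8*((K + V)*(V + V)) = -64 + 8*((K + V)*(2*V)) = -64 + 8*(2*V*(K + V)) = -64 + 16*V*(K + V))
1/(U(-4, -17) - k(5, 6)*C) = 1/((-4 + (-17)²) - (-64 + 16*6² + 16*5*6)*0) = 1/((-4 + 289) - (-64 + 16*36 + 480)*0) = 1/(285 - (-64 + 576 + 480)*0) = 1/(285 - 992*0) = 1/(285 - 1*0) = 1/(285 + 0) = 1/285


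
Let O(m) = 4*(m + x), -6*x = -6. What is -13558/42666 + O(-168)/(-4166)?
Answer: -6995435/44436639 ≈ -0.15742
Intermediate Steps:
x = 1 (x = -⅙*(-6) = 1)
O(m) = 4 + 4*m (O(m) = 4*(m + 1) = 4*(1 + m) = 4 + 4*m)
-13558/42666 + O(-168)/(-4166) = -13558/42666 + (4 + 4*(-168))/(-4166) = -13558*1/42666 + (4 - 672)*(-1/4166) = -6779/21333 - 668*(-1/4166) = -6779/21333 + 334/2083 = -6995435/44436639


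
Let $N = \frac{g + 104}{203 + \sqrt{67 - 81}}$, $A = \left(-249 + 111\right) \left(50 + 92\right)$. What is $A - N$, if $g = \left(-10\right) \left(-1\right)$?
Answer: $- \frac{38468050}{1963} + \frac{38 i \sqrt{14}}{13741} \approx -19597.0 + 0.010347 i$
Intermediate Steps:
$g = 10$
$A = -19596$ ($A = \left(-138\right) 142 = -19596$)
$N = \frac{114}{203 + i \sqrt{14}}$ ($N = \frac{10 + 104}{203 + \sqrt{67 - 81}} = \frac{114}{203 + \sqrt{-14}} = \frac{114}{203 + i \sqrt{14}} \approx 0.56139 - 0.010347 i$)
$A - N = -19596 - \left(\frac{1102}{1963} - \frac{38 i \sqrt{14}}{13741}\right) = - \frac{38468050}{1963} + \frac{38 i \sqrt{14}}{13741}$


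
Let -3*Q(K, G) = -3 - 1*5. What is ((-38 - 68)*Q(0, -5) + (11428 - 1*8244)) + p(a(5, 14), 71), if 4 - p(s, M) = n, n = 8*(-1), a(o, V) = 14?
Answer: 8740/3 ≈ 2913.3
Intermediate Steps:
n = -8
Q(K, G) = 8/3 (Q(K, G) = -(-3 - 1*5)/3 = -(-3 - 5)/3 = -⅓*(-8) = 8/3)
p(s, M) = 12 (p(s, M) = 4 - 1*(-8) = 4 + 8 = 12)
((-38 - 68)*Q(0, -5) + (11428 - 1*8244)) + p(a(5, 14), 71) = ((-38 - 68)*(8/3) + (11428 - 1*8244)) + 12 = (-106*8/3 + (11428 - 8244)) + 12 = (-848/3 + 3184) + 12 = 8704/3 + 12 = 8740/3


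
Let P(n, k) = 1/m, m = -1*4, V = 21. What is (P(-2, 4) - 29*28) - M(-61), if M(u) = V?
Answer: -3333/4 ≈ -833.25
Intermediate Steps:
m = -4
M(u) = 21
P(n, k) = -¼ (P(n, k) = 1/(-4) = -¼)
(P(-2, 4) - 29*28) - M(-61) = (-¼ - 29*28) - 1*21 = (-¼ - 812) - 21 = -3249/4 - 21 = -3333/4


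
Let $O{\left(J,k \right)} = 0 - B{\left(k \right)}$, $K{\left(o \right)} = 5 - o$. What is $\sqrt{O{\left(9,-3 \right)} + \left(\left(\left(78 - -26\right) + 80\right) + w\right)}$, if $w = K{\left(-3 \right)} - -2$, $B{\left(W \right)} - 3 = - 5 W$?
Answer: $4 \sqrt{11} \approx 13.266$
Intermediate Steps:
$B{\left(W \right)} = 3 - 5 W$
$O{\left(J,k \right)} = -3 + 5 k$ ($O{\left(J,k \right)} = 0 - \left(3 - 5 k\right) = 0 + \left(-3 + 5 k\right) = -3 + 5 k$)
$w = 10$ ($w = \left(5 - -3\right) - -2 = \left(5 + 3\right) + 2 = 8 + 2 = 10$)
$\sqrt{O{\left(9,-3 \right)} + \left(\left(\left(78 - -26\right) + 80\right) + w\right)} = \sqrt{\left(-3 + 5 \left(-3\right)\right) + \left(\left(\left(78 - -26\right) + 80\right) + 10\right)} = \sqrt{\left(-3 - 15\right) + \left(\left(\left(78 + 26\right) + 80\right) + 10\right)} = \sqrt{-18 + \left(\left(104 + 80\right) + 10\right)} = \sqrt{-18 + \left(184 + 10\right)} = \sqrt{-18 + 194} = \sqrt{176} = 4 \sqrt{11}$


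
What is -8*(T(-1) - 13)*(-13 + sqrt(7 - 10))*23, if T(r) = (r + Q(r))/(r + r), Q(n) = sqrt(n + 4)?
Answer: -29900 + 276*I + sqrt(3)*(-1196 + 2300*I) ≈ -31972.0 + 4259.7*I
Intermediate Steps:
Q(n) = sqrt(4 + n)
T(r) = (r + sqrt(4 + r))/(2*r) (T(r) = (r + sqrt(4 + r))/(r + r) = (r + sqrt(4 + r))/((2*r)) = (r + sqrt(4 + r))*(1/(2*r)) = (r + sqrt(4 + r))/(2*r))
-8*(T(-1) - 13)*(-13 + sqrt(7 - 10))*23 = -8*((1/2)*(-1 + sqrt(4 - 1))/(-1) - 13)*(-13 + sqrt(7 - 10))*23 = -8*((1/2)*(-1)*(-1 + sqrt(3)) - 13)*(-13 + sqrt(-3))*23 = -8*((1/2 - sqrt(3)/2) - 13)*(-13 + I*sqrt(3))*23 = -8*(-25/2 - sqrt(3)/2)*(-13 + I*sqrt(3))*23 = -8*(-13 + I*sqrt(3))*(-25/2 - sqrt(3)/2)*23 = -184*(-13 + I*sqrt(3))*(-25/2 - sqrt(3)/2)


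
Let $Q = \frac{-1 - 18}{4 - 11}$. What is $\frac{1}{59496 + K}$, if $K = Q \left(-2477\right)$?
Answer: $\frac{7}{369409} \approx 1.8949 \cdot 10^{-5}$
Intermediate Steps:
$Q = \frac{19}{7}$ ($Q = - \frac{19}{-7} = \left(-19\right) \left(- \frac{1}{7}\right) = \frac{19}{7} \approx 2.7143$)
$K = - \frac{47063}{7}$ ($K = \frac{19}{7} \left(-2477\right) = - \frac{47063}{7} \approx -6723.3$)
$\frac{1}{59496 + K} = \frac{1}{59496 - \frac{47063}{7}} = \frac{1}{\frac{369409}{7}} = \frac{7}{369409}$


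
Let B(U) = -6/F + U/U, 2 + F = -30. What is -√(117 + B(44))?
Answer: -√1891/4 ≈ -10.871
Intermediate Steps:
F = -32 (F = -2 - 30 = -32)
B(U) = 19/16 (B(U) = -6/(-32) + U/U = -6*(-1/32) + 1 = 3/16 + 1 = 19/16)
-√(117 + B(44)) = -√(117 + 19/16) = -√(1891/16) = -√1891/4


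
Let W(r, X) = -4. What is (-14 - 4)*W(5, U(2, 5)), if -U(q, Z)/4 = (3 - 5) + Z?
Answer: 72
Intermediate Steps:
U(q, Z) = 8 - 4*Z (U(q, Z) = -4*((3 - 5) + Z) = -4*(-2 + Z) = 8 - 4*Z)
(-14 - 4)*W(5, U(2, 5)) = (-14 - 4)*(-4) = -18*(-4) = 72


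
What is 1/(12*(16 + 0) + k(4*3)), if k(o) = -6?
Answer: 1/186 ≈ 0.0053763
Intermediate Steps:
1/(12*(16 + 0) + k(4*3)) = 1/(12*(16 + 0) - 6) = 1/(12*16 - 6) = 1/(192 - 6) = 1/186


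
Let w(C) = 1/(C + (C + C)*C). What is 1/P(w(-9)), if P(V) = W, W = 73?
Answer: 1/73 ≈ 0.013699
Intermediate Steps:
w(C) = 1/(C + 2*C²) (w(C) = 1/(C + (2*C)*C) = 1/(C + 2*C²))
P(V) = 73
1/P(w(-9)) = 1/73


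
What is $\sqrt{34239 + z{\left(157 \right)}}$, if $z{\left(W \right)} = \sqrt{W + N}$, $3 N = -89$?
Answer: $\frac{\sqrt{308151 + 3 \sqrt{1146}}}{3} \approx 185.07$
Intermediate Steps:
$N = - \frac{89}{3}$ ($N = \frac{1}{3} \left(-89\right) = - \frac{89}{3} \approx -29.667$)
$z{\left(W \right)} = \sqrt{- \frac{89}{3} + W}$ ($z{\left(W \right)} = \sqrt{W - \frac{89}{3}} = \sqrt{- \frac{89}{3} + W}$)
$\sqrt{34239 + z{\left(157 \right)}} = \sqrt{34239 + \frac{\sqrt{-267 + 9 \cdot 157}}{3}} = \sqrt{34239 + \frac{\sqrt{-267 + 1413}}{3}} = \sqrt{34239 + \frac{\sqrt{1146}}{3}}$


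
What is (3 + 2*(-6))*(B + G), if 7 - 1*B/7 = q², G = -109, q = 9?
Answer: 5643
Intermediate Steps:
B = -518 (B = 49 - 7*9² = 49 - 7*81 = 49 - 567 = -518)
(3 + 2*(-6))*(B + G) = (3 + 2*(-6))*(-518 - 109) = (3 - 12)*(-627) = -9*(-627) = 5643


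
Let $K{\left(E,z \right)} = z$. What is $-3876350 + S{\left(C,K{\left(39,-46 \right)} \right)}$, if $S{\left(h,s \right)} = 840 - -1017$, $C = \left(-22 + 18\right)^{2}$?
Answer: $-3874493$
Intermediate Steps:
$C = 16$ ($C = \left(-4\right)^{2} = 16$)
$S{\left(h,s \right)} = 1857$ ($S{\left(h,s \right)} = 840 + 1017 = 1857$)
$-3876350 + S{\left(C,K{\left(39,-46 \right)} \right)} = -3876350 + 1857 = -3874493$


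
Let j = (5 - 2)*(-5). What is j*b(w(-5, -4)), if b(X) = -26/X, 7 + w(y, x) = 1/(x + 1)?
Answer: -585/11 ≈ -53.182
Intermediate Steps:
w(y, x) = -7 + 1/(1 + x) (w(y, x) = -7 + 1/(x + 1) = -7 + 1/(1 + x))
j = -15 (j = 3*(-5) = -15)
j*b(w(-5, -4)) = -(-390)/((-6 - 7*(-4))/(1 - 4)) = -(-390)/((-6 + 28)/(-3)) = -(-390)/((-⅓*22)) = -(-390)/(-22/3) = -(-390)*(-3)/22 = -15*39/11 = -585/11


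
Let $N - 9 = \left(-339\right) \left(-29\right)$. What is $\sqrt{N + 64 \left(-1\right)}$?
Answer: $4 \sqrt{611} \approx 98.874$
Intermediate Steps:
$N = 9840$ ($N = 9 - -9831 = 9 + 9831 = 9840$)
$\sqrt{N + 64 \left(-1\right)} = \sqrt{9840 + 64 \left(-1\right)} = \sqrt{9840 - 64} = \sqrt{9776} = 4 \sqrt{611}$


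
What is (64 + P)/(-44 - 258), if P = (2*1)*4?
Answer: -36/151 ≈ -0.23841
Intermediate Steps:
P = 8 (P = 2*4 = 8)
(64 + P)/(-44 - 258) = (64 + 8)/(-44 - 258) = 72/(-302) = 72*(-1/302) = -36/151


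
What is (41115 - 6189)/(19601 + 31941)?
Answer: 17463/25771 ≈ 0.67762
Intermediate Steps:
(41115 - 6189)/(19601 + 31941) = 34926/51542 = 34926*(1/51542) = 17463/25771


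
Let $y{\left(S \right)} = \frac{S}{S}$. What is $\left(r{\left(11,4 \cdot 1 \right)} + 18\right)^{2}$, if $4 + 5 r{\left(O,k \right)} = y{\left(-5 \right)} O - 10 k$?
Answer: $\frac{3249}{25} \approx 129.96$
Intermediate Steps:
$y{\left(S \right)} = 1$
$r{\left(O,k \right)} = - \frac{4}{5} - 2 k + \frac{O}{5}$ ($r{\left(O,k \right)} = - \frac{4}{5} + \frac{1 O - 10 k}{5} = - \frac{4}{5} + \frac{O - 10 k}{5} = - \frac{4}{5} + \left(- 2 k + \frac{O}{5}\right) = - \frac{4}{5} - 2 k + \frac{O}{5}$)
$\left(r{\left(11,4 \cdot 1 \right)} + 18\right)^{2} = \left(\left(- \frac{4}{5} - 2 \cdot 4 \cdot 1 + \frac{1}{5} \cdot 11\right) + 18\right)^{2} = \left(\left(- \frac{4}{5} - 8 + \frac{11}{5}\right) + 18\right)^{2} = \left(- \frac{33}{5} + 18\right)^{2} = \left(\frac{57}{5}\right)^{2} = \frac{3249}{25}$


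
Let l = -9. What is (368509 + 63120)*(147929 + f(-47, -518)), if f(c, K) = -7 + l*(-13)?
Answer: 63897925531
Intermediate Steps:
f(c, K) = 110 (f(c, K) = -7 - 9*(-13) = -7 + 117 = 110)
(368509 + 63120)*(147929 + f(-47, -518)) = (368509 + 63120)*(147929 + 110) = 431629*148039 = 63897925531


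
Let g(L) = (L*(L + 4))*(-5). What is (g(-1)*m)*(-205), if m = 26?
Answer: -79950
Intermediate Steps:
g(L) = -5*L*(4 + L) (g(L) = (L*(4 + L))*(-5) = -5*L*(4 + L))
(g(-1)*m)*(-205) = (-5*(-1)*(4 - 1)*26)*(-205) = (-5*(-1)*3*26)*(-205) = (15*26)*(-205) = 390*(-205) = -79950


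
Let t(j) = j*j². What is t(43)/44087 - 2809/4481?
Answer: 232430484/197553847 ≈ 1.1765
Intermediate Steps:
t(j) = j³
t(43)/44087 - 2809/4481 = 43³/44087 - 2809/4481 = 79507*(1/44087) - 2809*1/4481 = 79507/44087 - 2809/4481 = 232430484/197553847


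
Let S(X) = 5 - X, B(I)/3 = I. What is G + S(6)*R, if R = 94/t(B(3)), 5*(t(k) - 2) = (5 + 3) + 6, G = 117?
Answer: 1169/12 ≈ 97.417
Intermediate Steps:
B(I) = 3*I
t(k) = 24/5 (t(k) = 2 + ((5 + 3) + 6)/5 = 2 + (8 + 6)/5 = 2 + (⅕)*14 = 2 + 14/5 = 24/5)
R = 235/12 (R = 94/(24/5) = 94*(5/24) = 235/12 ≈ 19.583)
G + S(6)*R = 117 + (5 - 1*6)*(235/12) = 117 + (5 - 6)*(235/12) = 117 - 1*235/12 = 117 - 235/12 = 1169/12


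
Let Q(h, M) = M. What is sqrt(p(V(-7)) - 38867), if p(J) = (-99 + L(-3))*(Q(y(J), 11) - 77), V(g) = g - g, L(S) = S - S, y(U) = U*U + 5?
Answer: I*sqrt(32333) ≈ 179.81*I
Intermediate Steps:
y(U) = 5 + U**2 (y(U) = U**2 + 5 = 5 + U**2)
L(S) = 0
V(g) = 0
p(J) = 6534 (p(J) = (-99 + 0)*(11 - 77) = -99*(-66) = 6534)
sqrt(p(V(-7)) - 38867) = sqrt(6534 - 38867) = sqrt(-32333) = I*sqrt(32333)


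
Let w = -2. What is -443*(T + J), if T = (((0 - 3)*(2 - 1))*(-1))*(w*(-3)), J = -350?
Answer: 147076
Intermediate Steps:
T = 18 (T = (((0 - 3)*(2 - 1))*(-1))*(-2*(-3)) = (-3*1*(-1))*6 = -3*(-1)*6 = 3*6 = 18)
-443*(T + J) = -443*(18 - 350) = -443*(-332) = 147076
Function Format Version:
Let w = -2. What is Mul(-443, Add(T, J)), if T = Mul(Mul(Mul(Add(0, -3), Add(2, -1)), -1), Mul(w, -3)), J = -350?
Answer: 147076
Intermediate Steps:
T = 18 (T = Mul(Mul(Mul(Add(0, -3), Add(2, -1)), -1), Mul(-2, -3)) = Mul(Mul(Mul(-3, 1), -1), 6) = Mul(Mul(-3, -1), 6) = Mul(3, 6) = 18)
Mul(-443, Add(T, J)) = Mul(-443, Add(18, -350)) = Mul(-443, -332) = 147076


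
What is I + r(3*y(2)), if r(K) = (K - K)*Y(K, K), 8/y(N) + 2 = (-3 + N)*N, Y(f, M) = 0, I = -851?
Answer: -851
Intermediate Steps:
y(N) = 8/(-2 + N*(-3 + N)) (y(N) = 8/(-2 + (-3 + N)*N) = 8/(-2 + N*(-3 + N)))
r(K) = 0 (r(K) = (K - K)*0 = 0*0 = 0)
I + r(3*y(2)) = -851 + 0 = -851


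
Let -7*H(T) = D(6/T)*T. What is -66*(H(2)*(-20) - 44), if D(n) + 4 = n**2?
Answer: 7128/7 ≈ 1018.3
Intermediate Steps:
D(n) = -4 + n**2
H(T) = -T*(-4 + 36/T**2)/7 (H(T) = -(-4 + (6/T)**2)*T/7 = -(-4 + 36/T**2)*T/7 = -T*(-4 + 36/T**2)/7)
-66*(H(2)*(-20) - 44) = -66*(((4/7)*(-9 + 2**2)/2)*(-20) - 44) = -66*(((4/7)*(1/2)*(-9 + 4))*(-20) - 44) = -66*(((4/7)*(1/2)*(-5))*(-20) - 44) = -66*(-10/7*(-20) - 44) = -66*(200/7 - 44) = -66*(-108/7) = 7128/7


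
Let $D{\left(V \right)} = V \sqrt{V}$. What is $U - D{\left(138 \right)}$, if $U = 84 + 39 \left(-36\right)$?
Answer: $-1320 - 138 \sqrt{138} \approx -2941.1$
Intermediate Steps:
$U = -1320$ ($U = 84 - 1404 = -1320$)
$D{\left(V \right)} = V^{\frac{3}{2}}$
$U - D{\left(138 \right)} = -1320 - 138^{\frac{3}{2}} = -1320 - 138 \sqrt{138}$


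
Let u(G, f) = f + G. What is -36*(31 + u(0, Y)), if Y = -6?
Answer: -900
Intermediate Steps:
u(G, f) = G + f
-36*(31 + u(0, Y)) = -36*(31 + (0 - 6)) = -36*(31 - 6) = -36*25 = -900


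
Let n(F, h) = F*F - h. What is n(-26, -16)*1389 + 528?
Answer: 961716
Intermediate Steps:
n(F, h) = F**2 - h
n(-26, -16)*1389 + 528 = ((-26)**2 - 1*(-16))*1389 + 528 = (676 + 16)*1389 + 528 = 692*1389 + 528 = 961188 + 528 = 961716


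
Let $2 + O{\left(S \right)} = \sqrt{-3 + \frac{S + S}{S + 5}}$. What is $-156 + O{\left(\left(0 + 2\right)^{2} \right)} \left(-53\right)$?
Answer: $-50 - \frac{53 i \sqrt{19}}{3} \approx -50.0 - 77.007 i$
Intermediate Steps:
$O{\left(S \right)} = -2 + \sqrt{-3 + \frac{2 S}{5 + S}}$ ($O{\left(S \right)} = -2 + \sqrt{-3 + \frac{S + S}{S + 5}} = -2 + \sqrt{-3 + \frac{2 S}{5 + S}}$)
$-156 + O{\left(\left(0 + 2\right)^{2} \right)} \left(-53\right) = -156 + \left(-2 + \sqrt{\frac{-15 - \left(0 + 2\right)^{2}}{5 + \left(0 + 2\right)^{2}}}\right) \left(-53\right) = -156 + \left(-2 + \sqrt{\frac{-15 - 2^{2}}{5 + 2^{2}}}\right) \left(-53\right) = -156 + \left(-2 + \sqrt{\frac{-15 - 4}{5 + 4}}\right) \left(-53\right) = -156 + \left(-2 + \sqrt{\frac{-15 - 4}{9}}\right) \left(-53\right) = -156 + \left(-2 + \sqrt{\frac{1}{9} \left(-19\right)}\right) \left(-53\right) = -156 + \left(-2 + \sqrt{- \frac{19}{9}}\right) \left(-53\right) = -156 + \left(-2 + \frac{i \sqrt{19}}{3}\right) \left(-53\right) = -156 + \left(106 - \frac{53 i \sqrt{19}}{3}\right) = -50 - \frac{53 i \sqrt{19}}{3}$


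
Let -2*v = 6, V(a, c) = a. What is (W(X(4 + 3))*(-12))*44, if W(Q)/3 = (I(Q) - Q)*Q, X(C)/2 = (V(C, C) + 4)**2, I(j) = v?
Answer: 93915360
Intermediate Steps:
v = -3 (v = -1/2*6 = -3)
I(j) = -3
X(C) = 2*(4 + C)**2 (X(C) = 2*(C + 4)**2 = 2*(4 + C)**2)
W(Q) = 3*Q*(-3 - Q) (W(Q) = 3*((-3 - Q)*Q) = 3*(Q*(-3 - Q)) = 3*Q*(-3 - Q))
(W(X(4 + 3))*(-12))*44 = (-3*2*(4 + (4 + 3))**2*(3 + 2*(4 + (4 + 3))**2)*(-12))*44 = (-3*2*(4 + 7)**2*(3 + 2*(4 + 7)**2)*(-12))*44 = (-3*2*11**2*(3 + 2*11**2)*(-12))*44 = (-3*2*121*(3 + 2*121)*(-12))*44 = (-3*242*(3 + 242)*(-12))*44 = (-3*242*245*(-12))*44 = -177870*(-12)*44 = 2134440*44 = 93915360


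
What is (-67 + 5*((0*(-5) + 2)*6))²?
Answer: 49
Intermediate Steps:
(-67 + 5*((0*(-5) + 2)*6))² = (-67 + 5*((0 + 2)*6))² = (-67 + 5*(2*6))² = (-67 + 5*12)² = (-67 + 60)² = (-7)² = 49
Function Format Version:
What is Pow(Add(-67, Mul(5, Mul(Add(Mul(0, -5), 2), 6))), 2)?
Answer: 49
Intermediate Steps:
Pow(Add(-67, Mul(5, Mul(Add(Mul(0, -5), 2), 6))), 2) = Pow(Add(-67, Mul(5, Mul(Add(0, 2), 6))), 2) = Pow(Add(-67, Mul(5, Mul(2, 6))), 2) = Pow(Add(-67, Mul(5, 12)), 2) = Pow(Add(-67, 60), 2) = Pow(-7, 2) = 49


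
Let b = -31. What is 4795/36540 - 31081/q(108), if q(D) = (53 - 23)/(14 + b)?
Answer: 91938283/5220 ≈ 17613.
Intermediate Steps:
q(D) = -30/17 (q(D) = (53 - 23)/(14 - 31) = 30/(-17) = 30*(-1/17) = -30/17)
4795/36540 - 31081/q(108) = 4795/36540 - 31081/(-30/17) = 4795*(1/36540) - 31081*(-17/30) = 137/1044 + 528377/30 = 91938283/5220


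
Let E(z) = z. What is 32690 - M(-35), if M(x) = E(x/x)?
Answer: 32689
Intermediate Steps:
M(x) = 1 (M(x) = x/x = 1)
32690 - M(-35) = 32690 - 1*1 = 32690 - 1 = 32689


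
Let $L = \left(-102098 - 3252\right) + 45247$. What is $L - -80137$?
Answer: $20034$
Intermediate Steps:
$L = -60103$ ($L = \left(-102098 + \left(-77502 + 74250\right)\right) + 45247 = \left(-102098 - 3252\right) + 45247 = -105350 + 45247 = -60103$)
$L - -80137 = -60103 - -80137 = -60103 + 80137 = 20034$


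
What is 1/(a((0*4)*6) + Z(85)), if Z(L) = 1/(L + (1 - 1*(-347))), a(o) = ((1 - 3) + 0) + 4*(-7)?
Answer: -433/12989 ≈ -0.033336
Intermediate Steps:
a(o) = -30 (a(o) = (-2 + 0) - 28 = -2 - 28 = -30)
Z(L) = 1/(348 + L) (Z(L) = 1/(L + (1 + 347)) = 1/(L + 348) = 1/(348 + L))
1/(a((0*4)*6) + Z(85)) = 1/(-30 + 1/(348 + 85)) = 1/(-30 + 1/433) = 1/(-12989/433) = -433/12989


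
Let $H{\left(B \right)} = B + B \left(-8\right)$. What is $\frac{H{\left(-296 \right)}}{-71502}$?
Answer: $- \frac{1036}{35751} \approx -0.028978$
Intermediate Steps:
$H{\left(B \right)} = - 7 B$ ($H{\left(B \right)} = B - 8 B = - 7 B$)
$\frac{H{\left(-296 \right)}}{-71502} = \frac{\left(-7\right) \left(-296\right)}{-71502} = 2072 \left(- \frac{1}{71502}\right) = - \frac{1036}{35751}$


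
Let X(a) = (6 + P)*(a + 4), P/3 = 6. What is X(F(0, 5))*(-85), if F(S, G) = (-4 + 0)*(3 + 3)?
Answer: 40800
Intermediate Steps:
P = 18 (P = 3*6 = 18)
F(S, G) = -24 (F(S, G) = -4*6 = -24)
X(a) = 96 + 24*a (X(a) = (6 + 18)*(a + 4) = 24*(4 + a) = 96 + 24*a)
X(F(0, 5))*(-85) = (96 + 24*(-24))*(-85) = (96 - 576)*(-85) = -480*(-85) = 40800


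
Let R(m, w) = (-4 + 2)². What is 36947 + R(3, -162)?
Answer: 36951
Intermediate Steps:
R(m, w) = 4 (R(m, w) = (-2)² = 4)
36947 + R(3, -162) = 36947 + 4 = 36951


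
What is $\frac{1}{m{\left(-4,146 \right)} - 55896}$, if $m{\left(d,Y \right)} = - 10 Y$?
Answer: $- \frac{1}{57356} \approx -1.7435 \cdot 10^{-5}$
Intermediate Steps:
$\frac{1}{m{\left(-4,146 \right)} - 55896} = \frac{1}{\left(-10\right) 146 - 55896} = \frac{1}{-1460 - 55896} = \frac{1}{-57356} = - \frac{1}{57356}$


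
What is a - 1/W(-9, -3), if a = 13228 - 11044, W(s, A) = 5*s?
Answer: 98281/45 ≈ 2184.0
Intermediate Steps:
a = 2184
a - 1/W(-9, -3) = 2184 - 1/(5*(-9)) = 2184 - 1/(-45) = 2184 - 1*(-1/45) = 2184 + 1/45 = 98281/45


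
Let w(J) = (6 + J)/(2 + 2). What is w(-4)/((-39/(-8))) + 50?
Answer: 1954/39 ≈ 50.103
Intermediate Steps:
w(J) = 3/2 + J/4 (w(J) = (6 + J)/4 = (6 + J)*(¼) = 3/2 + J/4)
w(-4)/((-39/(-8))) + 50 = (3/2 + (¼)*(-4))/((-39/(-8))) + 50 = (3/2 - 1)/((-39*(-⅛))) + 50 = 1/(2*(39/8)) + 50 = (½)*(8/39) + 50 = 4/39 + 50 = 1954/39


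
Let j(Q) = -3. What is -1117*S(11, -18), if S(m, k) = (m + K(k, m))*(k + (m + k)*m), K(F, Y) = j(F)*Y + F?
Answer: -4244600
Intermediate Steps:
K(F, Y) = F - 3*Y (K(F, Y) = -3*Y + F = F - 3*Y)
S(m, k) = (k - 2*m)*(k + m*(k + m)) (S(m, k) = (m + (k - 3*m))*(k + (m + k)*m) = (k - 2*m)*(k + (k + m)*m) = (k - 2*m)*(k + m*(k + m)))
-1117*S(11, -18) = -1117*((-18)**2 - 2*11**3 + 11*(-18)**2 - 1*(-18)*11**2 - 2*(-18)*11) = -1117*(324 - 2*1331 + 11*324 - 1*(-18)*121 + 396) = -1117*(324 - 2662 + 3564 + 2178 + 396) = -1117*3800 = -4244600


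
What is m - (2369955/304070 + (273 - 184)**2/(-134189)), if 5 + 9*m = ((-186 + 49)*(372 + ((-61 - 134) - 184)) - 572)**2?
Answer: 1221591478380899/73445128614 ≈ 16633.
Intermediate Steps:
m = 149764/9 (m = -5/9 + ((-186 + 49)*(372 + ((-61 - 134) - 184)) - 572)**2/9 = -5/9 + (-137*(372 + (-195 - 184)) - 572)**2/9 = -5/9 + (-137*(372 - 379) - 572)**2/9 = -5/9 + (-137*(-7) - 572)**2/9 = -5/9 + (959 - 572)**2/9 = -5/9 + (1/9)*387**2 = -5/9 + (1/9)*149769 = -5/9 + 16641 = 149764/9 ≈ 16640.)
m - (2369955/304070 + (273 - 184)**2/(-134189)) = 149764/9 - (2369955/304070 + (273 - 184)**2/(-134189)) = 149764/9 - (2369955*(1/304070) + 89**2*(-1/134189)) = 149764/9 - (473991/60814 + 7921*(-1/134189)) = 149764/9 - (473991/60814 - 7921/134189) = 149764/9 - 1*63122670605/8160569846 = 149764/9 - 63122670605/8160569846 = 1221591478380899/73445128614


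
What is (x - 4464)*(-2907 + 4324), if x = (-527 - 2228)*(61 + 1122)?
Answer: -4624562293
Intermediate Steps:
x = -3259165 (x = -2755*1183 = -3259165)
(x - 4464)*(-2907 + 4324) = (-3259165 - 4464)*(-2907 + 4324) = -3263629*1417 = -4624562293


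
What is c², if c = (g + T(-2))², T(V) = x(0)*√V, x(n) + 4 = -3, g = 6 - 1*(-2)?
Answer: -23932 + 7616*I*√2 ≈ -23932.0 + 10771.0*I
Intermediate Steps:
g = 8 (g = 6 + 2 = 8)
x(n) = -7 (x(n) = -4 - 3 = -7)
T(V) = -7*√V
c = (8 - 7*I*√2)² ≈ -34.0 - 158.39*I
c² = ((8 - 7*I*√2)²)² = (8 - 7*I*√2)⁴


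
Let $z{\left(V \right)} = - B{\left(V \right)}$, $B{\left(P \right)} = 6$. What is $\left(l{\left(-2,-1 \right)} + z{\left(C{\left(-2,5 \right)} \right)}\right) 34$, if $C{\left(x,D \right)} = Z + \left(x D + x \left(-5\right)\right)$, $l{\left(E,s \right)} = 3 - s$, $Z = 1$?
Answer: $-68$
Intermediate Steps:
$C{\left(x,D \right)} = 1 - 5 x + D x$ ($C{\left(x,D \right)} = 1 + \left(x D + x \left(-5\right)\right) = 1 + \left(D x - 5 x\right) = 1 + \left(- 5 x + D x\right) = 1 - 5 x + D x$)
$z{\left(V \right)} = -6$ ($z{\left(V \right)} = \left(-1\right) 6 = -6$)
$\left(l{\left(-2,-1 \right)} + z{\left(C{\left(-2,5 \right)} \right)}\right) 34 = \left(\left(3 - -1\right) - 6\right) 34 = \left(\left(3 + 1\right) - 6\right) 34 = \left(4 - 6\right) 34 = \left(-2\right) 34 = -68$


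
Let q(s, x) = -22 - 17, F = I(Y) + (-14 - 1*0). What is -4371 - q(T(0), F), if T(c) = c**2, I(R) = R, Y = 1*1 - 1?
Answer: -4332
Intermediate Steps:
Y = 0 (Y = 1 - 1 = 0)
F = -14 (F = 0 + (-14 - 1*0) = 0 + (-14 + 0) = 0 - 14 = -14)
q(s, x) = -39
-4371 - q(T(0), F) = -4371 - 1*(-39) = -4371 + 39 = -4332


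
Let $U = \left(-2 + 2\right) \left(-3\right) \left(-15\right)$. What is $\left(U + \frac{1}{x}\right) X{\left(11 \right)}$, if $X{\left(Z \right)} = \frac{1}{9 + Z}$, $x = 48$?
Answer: $\frac{1}{960} \approx 0.0010417$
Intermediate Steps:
$U = 0$ ($U = 0 \left(-3\right) \left(-15\right) = 0 \left(-15\right) = 0$)
$\left(U + \frac{1}{x}\right) X{\left(11 \right)} = \frac{0 + \frac{1}{48}}{9 + 11} = \frac{0 + \frac{1}{48}}{20} = \frac{1}{48} \cdot \frac{1}{20} = \frac{1}{960}$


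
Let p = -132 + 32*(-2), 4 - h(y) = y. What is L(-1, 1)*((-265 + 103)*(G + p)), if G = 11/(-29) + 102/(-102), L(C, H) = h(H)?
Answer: 2781864/29 ≈ 95926.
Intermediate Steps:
h(y) = 4 - y
L(C, H) = 4 - H
G = -40/29 (G = 11*(-1/29) + 102*(-1/102) = -11/29 - 1 = -40/29 ≈ -1.3793)
p = -196 (p = -132 - 64 = -196)
L(-1, 1)*((-265 + 103)*(G + p)) = (4 - 1*1)*((-265 + 103)*(-40/29 - 196)) = (4 - 1)*(-162*(-5724/29)) = 3*(927288/29) = 2781864/29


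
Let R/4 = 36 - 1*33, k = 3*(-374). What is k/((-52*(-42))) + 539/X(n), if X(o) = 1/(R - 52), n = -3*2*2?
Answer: -7848027/364 ≈ -21561.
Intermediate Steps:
n = -12 (n = -6*2 = -12)
k = -1122
R = 12 (R = 4*(36 - 1*33) = 4*(36 - 33) = 4*3 = 12)
X(o) = -1/40 (X(o) = 1/(12 - 52) = 1/(-40) = -1/40)
k/((-52*(-42))) + 539/X(n) = -1122/((-52*(-42))) + 539/(-1/40) = -1122/2184 + 539*(-40) = -1122*1/2184 - 21560 = -187/364 - 21560 = -7848027/364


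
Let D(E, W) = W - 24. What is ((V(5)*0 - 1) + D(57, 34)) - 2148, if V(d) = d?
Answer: -2139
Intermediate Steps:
D(E, W) = -24 + W
((V(5)*0 - 1) + D(57, 34)) - 2148 = ((5*0 - 1) + (-24 + 34)) - 2148 = ((0 - 1) + 10) - 2148 = (-1 + 10) - 2148 = 9 - 2148 = -2139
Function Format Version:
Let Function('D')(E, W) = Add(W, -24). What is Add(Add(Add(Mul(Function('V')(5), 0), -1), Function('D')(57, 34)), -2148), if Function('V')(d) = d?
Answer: -2139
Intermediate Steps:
Function('D')(E, W) = Add(-24, W)
Add(Add(Add(Mul(Function('V')(5), 0), -1), Function('D')(57, 34)), -2148) = Add(Add(Add(Mul(5, 0), -1), Add(-24, 34)), -2148) = Add(Add(Add(0, -1), 10), -2148) = Add(Add(-1, 10), -2148) = Add(9, -2148) = -2139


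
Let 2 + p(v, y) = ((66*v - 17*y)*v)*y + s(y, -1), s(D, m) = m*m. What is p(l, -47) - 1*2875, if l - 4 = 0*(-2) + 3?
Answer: -417745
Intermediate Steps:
s(D, m) = m²
l = 7 (l = 4 + (0*(-2) + 3) = 4 + (0 + 3) = 4 + 3 = 7)
p(v, y) = -1 + v*y*(-17*y + 66*v) (p(v, y) = -2 + (((66*v - 17*y)*v)*y + (-1)²) = -2 + (((-17*y + 66*v)*v)*y + 1) = -2 + ((v*(-17*y + 66*v))*y + 1) = -2 + (v*y*(-17*y + 66*v) + 1) = -2 + (1 + v*y*(-17*y + 66*v)) = -1 + v*y*(-17*y + 66*v))
p(l, -47) - 1*2875 = (-1 - 17*7*(-47)² + 66*(-47)*7²) - 1*2875 = (-1 - 17*7*2209 + 66*(-47)*49) - 2875 = (-1 - 262871 - 151998) - 2875 = -414870 - 2875 = -417745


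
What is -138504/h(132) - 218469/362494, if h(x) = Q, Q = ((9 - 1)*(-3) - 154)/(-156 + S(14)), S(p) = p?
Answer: -3564707141037/32261966 ≈ -1.1049e+5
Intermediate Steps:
Q = 89/71 (Q = ((9 - 1)*(-3) - 154)/(-156 + 14) = (8*(-3) - 154)/(-142) = (-24 - 154)*(-1/142) = -178*(-1/142) = 89/71 ≈ 1.2535)
h(x) = 89/71
-138504/h(132) - 218469/362494 = -138504/89/71 - 218469/362494 = -138504*71/89 - 218469*1/362494 = -9833784/89 - 218469/362494 = -3564707141037/32261966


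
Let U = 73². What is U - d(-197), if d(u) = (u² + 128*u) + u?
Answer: -8067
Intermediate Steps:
U = 5329
d(u) = u² + 129*u
U - d(-197) = 5329 - (-197)*(129 - 197) = 5329 - (-197)*(-68) = 5329 - 1*13396 = 5329 - 13396 = -8067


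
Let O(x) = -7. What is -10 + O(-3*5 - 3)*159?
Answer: -1123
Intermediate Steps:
-10 + O(-3*5 - 3)*159 = -10 - 7*159 = -10 - 1113 = -1123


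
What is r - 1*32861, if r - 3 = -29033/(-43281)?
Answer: -1422098065/43281 ≈ -32857.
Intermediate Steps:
r = 158876/43281 (r = 3 - 29033/(-43281) = 3 - 29033*(-1/43281) = 3 + 29033/43281 = 158876/43281 ≈ 3.6708)
r - 1*32861 = 158876/43281 - 1*32861 = 158876/43281 - 32861 = -1422098065/43281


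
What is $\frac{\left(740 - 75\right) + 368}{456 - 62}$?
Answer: $\frac{1033}{394} \approx 2.6218$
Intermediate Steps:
$\frac{\left(740 - 75\right) + 368}{456 - 62} = \frac{\left(740 - 75\right) + 368}{394} = \frac{665 + 368}{394} = \frac{1}{394} \cdot 1033 = \frac{1033}{394}$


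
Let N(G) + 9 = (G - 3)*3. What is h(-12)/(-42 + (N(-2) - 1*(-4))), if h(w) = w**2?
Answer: -72/31 ≈ -2.3226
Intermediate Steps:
N(G) = -18 + 3*G (N(G) = -9 + (G - 3)*3 = -9 + (-3 + G)*3 = -9 + (-9 + 3*G) = -18 + 3*G)
h(-12)/(-42 + (N(-2) - 1*(-4))) = (-12)**2/(-42 + ((-18 + 3*(-2)) - 1*(-4))) = 144/(-42 + ((-18 - 6) + 4)) = 144/(-42 + (-24 + 4)) = 144/(-42 - 20) = 144/(-62) = -1/62*144 = -72/31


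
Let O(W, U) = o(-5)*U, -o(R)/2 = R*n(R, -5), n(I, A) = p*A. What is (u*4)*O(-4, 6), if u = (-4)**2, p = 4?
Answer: -76800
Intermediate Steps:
u = 16
n(I, A) = 4*A
o(R) = 40*R (o(R) = -2*R*4*(-5) = -2*R*(-20) = -(-40)*R = 40*R)
O(W, U) = -200*U (O(W, U) = (40*(-5))*U = -200*U)
(u*4)*O(-4, 6) = (16*4)*(-200*6) = 64*(-1200) = -76800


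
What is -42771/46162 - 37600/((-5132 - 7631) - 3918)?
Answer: 1022228149/770028322 ≈ 1.3275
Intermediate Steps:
-42771/46162 - 37600/((-5132 - 7631) - 3918) = -42771*1/46162 - 37600/(-12763 - 3918) = -42771/46162 - 37600/(-16681) = -42771/46162 - 37600*(-1/16681) = -42771/46162 + 37600/16681 = 1022228149/770028322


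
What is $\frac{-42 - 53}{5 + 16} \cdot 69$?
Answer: $- \frac{2185}{7} \approx -312.14$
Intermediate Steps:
$\frac{-42 - 53}{5 + 16} \cdot 69 = - \frac{95}{21} \cdot 69 = \left(-95\right) \frac{1}{21} \cdot 69 = \left(- \frac{95}{21}\right) 69 = - \frac{2185}{7}$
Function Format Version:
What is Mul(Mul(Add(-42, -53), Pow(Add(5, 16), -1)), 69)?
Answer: Rational(-2185, 7) ≈ -312.14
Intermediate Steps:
Mul(Mul(Add(-42, -53), Pow(Add(5, 16), -1)), 69) = Mul(Mul(-95, Pow(21, -1)), 69) = Mul(Mul(-95, Rational(1, 21)), 69) = Mul(Rational(-95, 21), 69) = Rational(-2185, 7)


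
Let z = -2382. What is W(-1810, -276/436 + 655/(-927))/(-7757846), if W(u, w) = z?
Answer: 1191/3878923 ≈ 0.00030704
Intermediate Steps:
W(u, w) = -2382
W(-1810, -276/436 + 655/(-927))/(-7757846) = -2382/(-7757846) = -2382*(-1/7757846) = 1191/3878923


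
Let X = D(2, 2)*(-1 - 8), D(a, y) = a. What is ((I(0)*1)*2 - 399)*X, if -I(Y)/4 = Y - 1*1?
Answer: 7038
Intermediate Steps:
I(Y) = 4 - 4*Y (I(Y) = -4*(Y - 1*1) = -4*(Y - 1) = -4*(-1 + Y) = 4 - 4*Y)
X = -18 (X = 2*(-1 - 8) = 2*(-9) = -18)
((I(0)*1)*2 - 399)*X = (((4 - 4*0)*1)*2 - 399)*(-18) = (((4 + 0)*1)*2 - 399)*(-18) = ((4*1)*2 - 399)*(-18) = (4*2 - 399)*(-18) = (8 - 399)*(-18) = -391*(-18) = 7038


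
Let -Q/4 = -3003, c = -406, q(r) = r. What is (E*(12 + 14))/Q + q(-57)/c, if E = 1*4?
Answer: 1997/13398 ≈ 0.14905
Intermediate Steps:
E = 4
Q = 12012 (Q = -4*(-3003) = 12012)
(E*(12 + 14))/Q + q(-57)/c = (4*(12 + 14))/12012 - 57/(-406) = (4*26)*(1/12012) - 57*(-1/406) = 104*(1/12012) + 57/406 = 2/231 + 57/406 = 1997/13398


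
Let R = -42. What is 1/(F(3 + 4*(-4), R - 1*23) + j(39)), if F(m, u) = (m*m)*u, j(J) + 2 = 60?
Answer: -1/10927 ≈ -9.1516e-5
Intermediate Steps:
j(J) = 58 (j(J) = -2 + 60 = 58)
F(m, u) = u*m**2 (F(m, u) = m**2*u = u*m**2)
1/(F(3 + 4*(-4), R - 1*23) + j(39)) = 1/((-42 - 1*23)*(3 + 4*(-4))**2 + 58) = 1/((-42 - 23)*(3 - 16)**2 + 58) = 1/(-65*(-13)**2 + 58) = 1/(-65*169 + 58) = 1/(-10985 + 58) = 1/(-10927) = -1/10927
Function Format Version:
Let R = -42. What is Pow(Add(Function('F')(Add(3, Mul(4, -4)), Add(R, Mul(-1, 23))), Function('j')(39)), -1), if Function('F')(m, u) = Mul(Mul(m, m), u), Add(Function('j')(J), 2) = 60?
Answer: Rational(-1, 10927) ≈ -9.1516e-5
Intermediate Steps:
Function('j')(J) = 58 (Function('j')(J) = Add(-2, 60) = 58)
Function('F')(m, u) = Mul(u, Pow(m, 2)) (Function('F')(m, u) = Mul(Pow(m, 2), u) = Mul(u, Pow(m, 2)))
Pow(Add(Function('F')(Add(3, Mul(4, -4)), Add(R, Mul(-1, 23))), Function('j')(39)), -1) = Pow(Add(Mul(Add(-42, Mul(-1, 23)), Pow(Add(3, Mul(4, -4)), 2)), 58), -1) = Pow(Add(Mul(Add(-42, -23), Pow(Add(3, -16), 2)), 58), -1) = Pow(Add(Mul(-65, Pow(-13, 2)), 58), -1) = Pow(Add(Mul(-65, 169), 58), -1) = Pow(Add(-10985, 58), -1) = Pow(-10927, -1) = Rational(-1, 10927)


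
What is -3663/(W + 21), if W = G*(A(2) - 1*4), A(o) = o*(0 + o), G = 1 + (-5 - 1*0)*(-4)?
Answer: -1221/7 ≈ -174.43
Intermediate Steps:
G = 21 (G = 1 + (-5 + 0)*(-4) = 1 - 5*(-4) = 1 + 20 = 21)
A(o) = o**2 (A(o) = o*o = o**2)
W = 0 (W = 21*(2**2 - 1*4) = 21*(4 - 4) = 21*0 = 0)
-3663/(W + 21) = -3663/(0 + 21) = -3663/21 = (1/21)*(-3663) = -1221/7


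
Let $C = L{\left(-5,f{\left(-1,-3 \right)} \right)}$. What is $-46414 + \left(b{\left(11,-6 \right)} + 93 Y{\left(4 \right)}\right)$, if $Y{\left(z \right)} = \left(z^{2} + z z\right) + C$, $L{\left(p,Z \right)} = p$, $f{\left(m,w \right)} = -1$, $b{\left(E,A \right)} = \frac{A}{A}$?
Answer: $-43902$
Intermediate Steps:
$b{\left(E,A \right)} = 1$
$C = -5$
$Y{\left(z \right)} = -5 + 2 z^{2}$ ($Y{\left(z \right)} = \left(z^{2} + z z\right) - 5 = \left(z^{2} + z^{2}\right) - 5 = 2 z^{2} - 5 = -5 + 2 z^{2}$)
$-46414 + \left(b{\left(11,-6 \right)} + 93 Y{\left(4 \right)}\right) = -46414 + \left(1 + 93 \left(-5 + 2 \cdot 4^{2}\right)\right) = -46414 + \left(1 + 93 \left(-5 + 2 \cdot 16\right)\right) = -46414 + \left(1 + 93 \left(-5 + 32\right)\right) = -46414 + \left(1 + 93 \cdot 27\right) = -46414 + \left(1 + 2511\right) = -46414 + 2512 = -43902$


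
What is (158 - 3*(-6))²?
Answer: 30976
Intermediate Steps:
(158 - 3*(-6))² = (158 + 18)² = 176² = 30976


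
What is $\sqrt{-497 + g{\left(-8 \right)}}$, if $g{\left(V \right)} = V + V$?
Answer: $3 i \sqrt{57} \approx 22.65 i$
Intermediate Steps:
$g{\left(V \right)} = 2 V$
$\sqrt{-497 + g{\left(-8 \right)}} = \sqrt{-497 + 2 \left(-8\right)} = \sqrt{-497 - 16} = \sqrt{-513} = 3 i \sqrt{57}$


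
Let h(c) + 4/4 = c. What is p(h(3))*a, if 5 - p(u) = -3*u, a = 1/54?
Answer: 11/54 ≈ 0.20370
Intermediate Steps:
h(c) = -1 + c
a = 1/54 ≈ 0.018519
p(u) = 5 + 3*u (p(u) = 5 - (-3)*u = 5 + 3*u)
p(h(3))*a = (5 + 3*(-1 + 3))*(1/54) = (5 + 3*2)*(1/54) = (5 + 6)*(1/54) = 11*(1/54) = 11/54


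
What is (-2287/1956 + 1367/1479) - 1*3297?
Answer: -3179559683/964308 ≈ -3297.2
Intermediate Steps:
(-2287/1956 + 1367/1479) - 1*3297 = (-2287*1/1956 + 1367*(1/1479)) - 3297 = (-2287/1956 + 1367/1479) - 3297 = -236207/964308 - 3297 = -3179559683/964308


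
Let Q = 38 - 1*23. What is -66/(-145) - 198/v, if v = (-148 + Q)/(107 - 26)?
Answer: 2334288/19285 ≈ 121.04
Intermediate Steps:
Q = 15 (Q = 38 - 23 = 15)
v = -133/81 (v = (-148 + 15)/(107 - 26) = -133/81 ≈ -1.6420)
-66/(-145) - 198/v = -66/(-145) - 198/(-133/81) = -66*(-1/145) - 198*(-81/133) = 66/145 + 16038/133 = 2334288/19285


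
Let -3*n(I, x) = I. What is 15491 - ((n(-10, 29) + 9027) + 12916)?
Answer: -19366/3 ≈ -6455.3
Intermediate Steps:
n(I, x) = -I/3
15491 - ((n(-10, 29) + 9027) + 12916) = 15491 - ((-⅓*(-10) + 9027) + 12916) = 15491 - ((10/3 + 9027) + 12916) = 15491 - (27091/3 + 12916) = 15491 - 1*65839/3 = 15491 - 65839/3 = -19366/3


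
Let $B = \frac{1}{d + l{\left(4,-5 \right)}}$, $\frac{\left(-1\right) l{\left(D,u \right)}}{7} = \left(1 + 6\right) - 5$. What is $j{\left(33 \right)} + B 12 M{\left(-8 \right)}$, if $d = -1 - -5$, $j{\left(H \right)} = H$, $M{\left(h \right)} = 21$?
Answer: $\frac{39}{5} \approx 7.8$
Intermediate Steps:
$l{\left(D,u \right)} = -14$ ($l{\left(D,u \right)} = - 7 \left(\left(1 + 6\right) - 5\right) = - 7 \left(7 - 5\right) = \left(-7\right) 2 = -14$)
$d = 4$ ($d = -1 + 5 = 4$)
$B = - \frac{1}{10}$ ($B = \frac{1}{4 - 14} = \frac{1}{-10} = - \frac{1}{10} \approx -0.1$)
$j{\left(33 \right)} + B 12 M{\left(-8 \right)} = 33 + \left(- \frac{1}{10}\right) 12 \cdot 21 = 33 - \frac{126}{5} = \frac{39}{5}$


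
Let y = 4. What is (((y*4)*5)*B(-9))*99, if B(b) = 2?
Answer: 15840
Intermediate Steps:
(((y*4)*5)*B(-9))*99 = (((4*4)*5)*2)*99 = ((16*5)*2)*99 = (80*2)*99 = 160*99 = 15840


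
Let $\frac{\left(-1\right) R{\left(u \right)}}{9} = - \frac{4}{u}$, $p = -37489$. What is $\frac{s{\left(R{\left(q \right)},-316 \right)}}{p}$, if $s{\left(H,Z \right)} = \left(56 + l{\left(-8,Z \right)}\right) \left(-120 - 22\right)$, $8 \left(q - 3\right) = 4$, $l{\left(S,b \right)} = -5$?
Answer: $\frac{7242}{37489} \approx 0.19318$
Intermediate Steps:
$q = \frac{7}{2}$ ($q = 3 + \frac{1}{8} \cdot 4 = 3 + \frac{1}{2} = \frac{7}{2} \approx 3.5$)
$R{\left(u \right)} = \frac{36}{u}$ ($R{\left(u \right)} = - 9 \left(- \frac{4}{u}\right) = \frac{36}{u}$)
$s{\left(H,Z \right)} = -7242$ ($s{\left(H,Z \right)} = \left(56 - 5\right) \left(-120 - 22\right) = 51 \left(-142\right) = -7242$)
$\frac{s{\left(R{\left(q \right)},-316 \right)}}{p} = - \frac{7242}{-37489} = \left(-7242\right) \left(- \frac{1}{37489}\right) = \frac{7242}{37489}$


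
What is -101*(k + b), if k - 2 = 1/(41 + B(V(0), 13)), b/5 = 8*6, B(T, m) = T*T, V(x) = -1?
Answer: -1026665/42 ≈ -24444.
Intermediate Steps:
B(T, m) = T²
b = 240 (b = 5*(8*6) = 5*48 = 240)
k = 85/42 (k = 2 + 1/(41 + (-1)²) = 2 + 1/(41 + 1) = 2 + 1/42 = 85/42 ≈ 2.0238)
-101*(k + b) = -101*(85/42 + 240) = -101*10165/42 = -1026665/42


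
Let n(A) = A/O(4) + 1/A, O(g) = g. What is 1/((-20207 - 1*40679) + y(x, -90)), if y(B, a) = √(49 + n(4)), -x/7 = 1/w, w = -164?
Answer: -243544/14828419783 - 2*√201/14828419783 ≈ -1.6426e-5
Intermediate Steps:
n(A) = 1/A + A/4 (n(A) = A/4 + 1/A = 1/A + A/4)
x = 7/164 (x = -7/(-164) = -7*(-1/164) = 7/164 ≈ 0.042683)
y(B, a) = √201/2 (y(B, a) = √(49 + (1/4 + (¼)*4)) = √(49 + (¼ + 1)) = √(49 + 5/4) = √(201/4) = √201/2)
1/((-20207 - 1*40679) + y(x, -90)) = 1/((-20207 - 1*40679) + √201/2) = 1/((-20207 - 40679) + √201/2) = 1/(-60886 + √201/2)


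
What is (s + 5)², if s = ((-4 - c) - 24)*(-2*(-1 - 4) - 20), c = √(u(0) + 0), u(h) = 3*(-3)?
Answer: 80325 + 17100*I ≈ 80325.0 + 17100.0*I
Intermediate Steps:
u(h) = -9
c = 3*I (c = √(-9 + 0) = √(-9) = 3*I ≈ 3.0*I)
s = 280 + 30*I (s = ((-4 - 3*I) - 24)*(-2*(-1 - 4) - 20) = ((-4 - 3*I) - 24)*(-2*(-5) - 20) = (-28 - 3*I)*(10 - 20) = (-28 - 3*I)*(-10) = 280 + 30*I ≈ 280.0 + 30.0*I)
(s + 5)² = ((280 + 30*I) + 5)² = (285 + 30*I)²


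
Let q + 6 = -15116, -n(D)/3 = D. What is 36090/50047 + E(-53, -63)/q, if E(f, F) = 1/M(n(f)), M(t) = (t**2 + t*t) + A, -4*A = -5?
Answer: 55190088631876/76533620691851 ≈ 0.72112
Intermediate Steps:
A = 5/4 (A = -1/4*(-5) = 5/4 ≈ 1.2500)
n(D) = -3*D
M(t) = 5/4 + 2*t**2 (M(t) = (t**2 + t*t) + 5/4 = (t**2 + t**2) + 5/4 = 2*t**2 + 5/4 = 5/4 + 2*t**2)
E(f, F) = 1/(5/4 + 18*f**2) (E(f, F) = 1/(5/4 + 2*(-3*f)**2) = 1/(5/4 + 2*(9*f**2)) = 1/(5/4 + 18*f**2))
q = -15122 (q = -6 - 15116 = -15122)
36090/50047 + E(-53, -63)/q = 36090/50047 + (4/(5 + 72*(-53)**2))/(-15122) = 36090*(1/50047) + (4/(5 + 72*2809))*(-1/15122) = 36090/50047 + (4/(5 + 202248))*(-1/15122) = 36090/50047 + (4/202253)*(-1/15122) = 36090/50047 - 2/1529234933 = 55190088631876/76533620691851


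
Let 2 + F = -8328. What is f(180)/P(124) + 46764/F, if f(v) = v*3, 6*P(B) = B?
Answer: 2648808/129115 ≈ 20.515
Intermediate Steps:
F = -8330 (F = -2 - 8328 = -8330)
P(B) = B/6
f(v) = 3*v
f(180)/P(124) + 46764/F = (3*180)/(((1/6)*124)) + 46764/(-8330) = 540/(62/3) + 46764*(-1/8330) = 540*(3/62) - 23382/4165 = 810/31 - 23382/4165 = 2648808/129115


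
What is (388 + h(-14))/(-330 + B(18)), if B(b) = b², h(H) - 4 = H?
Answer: -63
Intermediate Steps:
h(H) = 4 + H
(388 + h(-14))/(-330 + B(18)) = (388 + (4 - 14))/(-330 + 18²) = (388 - 10)/(-330 + 324) = 378/(-6) = 378*(-⅙) = -63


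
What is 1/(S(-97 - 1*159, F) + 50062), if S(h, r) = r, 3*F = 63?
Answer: 1/50083 ≈ 1.9967e-5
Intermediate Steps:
F = 21 (F = (⅓)*63 = 21)
1/(S(-97 - 1*159, F) + 50062) = 1/(21 + 50062) = 1/50083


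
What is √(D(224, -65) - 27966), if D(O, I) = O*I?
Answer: I*√42526 ≈ 206.22*I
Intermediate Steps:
D(O, I) = I*O
√(D(224, -65) - 27966) = √(-65*224 - 27966) = √(-14560 - 27966) = √(-42526) = I*√42526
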